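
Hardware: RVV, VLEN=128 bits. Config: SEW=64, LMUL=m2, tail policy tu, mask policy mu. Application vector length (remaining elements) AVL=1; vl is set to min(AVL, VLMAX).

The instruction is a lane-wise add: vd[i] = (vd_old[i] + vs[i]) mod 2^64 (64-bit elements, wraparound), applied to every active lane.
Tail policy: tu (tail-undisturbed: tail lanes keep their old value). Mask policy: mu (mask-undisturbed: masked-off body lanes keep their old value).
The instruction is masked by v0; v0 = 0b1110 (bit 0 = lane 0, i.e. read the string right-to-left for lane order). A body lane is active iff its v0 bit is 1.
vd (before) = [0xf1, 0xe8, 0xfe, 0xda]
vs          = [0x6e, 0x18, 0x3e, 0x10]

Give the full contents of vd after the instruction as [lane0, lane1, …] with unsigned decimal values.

vd = [241, 232, 254, 218]

VLMAX = (128 × 2) / 64 = 4 lanes
vl = min(AVL, VLMAX) = min(1, 4) = 1
lane  0: mask-off/keep ⇒ 0xf1
lane  1: tail/keep ⇒ 0xe8
lane  2: tail/keep ⇒ 0xfe
lane  3: tail/keep ⇒ 0xda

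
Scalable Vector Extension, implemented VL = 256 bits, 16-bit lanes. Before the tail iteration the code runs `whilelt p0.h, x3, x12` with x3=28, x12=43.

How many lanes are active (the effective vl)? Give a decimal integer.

register lanes = 256/16 = 16
whilelt: lane j active iff 28+j < 43 → j < 15 → 15 active

vl = 15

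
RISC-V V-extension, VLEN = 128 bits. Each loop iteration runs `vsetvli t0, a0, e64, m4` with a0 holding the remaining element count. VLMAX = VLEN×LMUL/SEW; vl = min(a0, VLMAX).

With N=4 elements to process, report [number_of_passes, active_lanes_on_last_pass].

lanes per group: 128·4/64 = 8
N=4: ⌈4/8⌉ = 1 iters; last vl = 4 − 0×8 = 4

[iterations, last_vl] = [1, 4]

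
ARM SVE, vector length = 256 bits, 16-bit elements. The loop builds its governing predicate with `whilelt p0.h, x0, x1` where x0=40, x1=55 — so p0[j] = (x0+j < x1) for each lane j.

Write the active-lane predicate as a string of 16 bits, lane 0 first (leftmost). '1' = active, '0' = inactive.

predicate = 1111111111111110

lane count: 256 div 16 = 16
whilelt: lane j active iff 40+j < 55 → j < 15 → 15 active
bits (lane 0 leftmost): 1111111111111110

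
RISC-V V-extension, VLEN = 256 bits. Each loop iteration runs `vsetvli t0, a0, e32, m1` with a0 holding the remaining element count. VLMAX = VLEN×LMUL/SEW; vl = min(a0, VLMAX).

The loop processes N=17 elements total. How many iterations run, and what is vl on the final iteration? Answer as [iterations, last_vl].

[iterations, last_vl] = [3, 1]

VLMAX = VLEN×LMUL/SEW = 256×1/32 = 8
N=17: ⌈17/8⌉ = 3 iters; last vl = 17 − 2×8 = 1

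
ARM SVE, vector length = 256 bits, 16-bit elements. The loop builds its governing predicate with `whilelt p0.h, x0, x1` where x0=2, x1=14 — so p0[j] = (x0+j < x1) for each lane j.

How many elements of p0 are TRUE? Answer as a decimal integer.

lane count: 256 div 16 = 16
active while 2+j < 14, i.e. j ∈ [0,12) capped at 16 ⇒ 12

vl = 12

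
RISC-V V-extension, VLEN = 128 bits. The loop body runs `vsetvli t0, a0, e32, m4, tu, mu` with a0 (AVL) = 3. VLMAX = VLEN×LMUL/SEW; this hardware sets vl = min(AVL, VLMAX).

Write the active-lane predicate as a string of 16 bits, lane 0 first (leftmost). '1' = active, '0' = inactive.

VLMAX = VLEN×LMUL/SEW = 128×4/32 = 16
vl = min(AVL, VLMAX) = min(3, 16) = 3
bits (lane 0 leftmost): 1110000000000000

predicate = 1110000000000000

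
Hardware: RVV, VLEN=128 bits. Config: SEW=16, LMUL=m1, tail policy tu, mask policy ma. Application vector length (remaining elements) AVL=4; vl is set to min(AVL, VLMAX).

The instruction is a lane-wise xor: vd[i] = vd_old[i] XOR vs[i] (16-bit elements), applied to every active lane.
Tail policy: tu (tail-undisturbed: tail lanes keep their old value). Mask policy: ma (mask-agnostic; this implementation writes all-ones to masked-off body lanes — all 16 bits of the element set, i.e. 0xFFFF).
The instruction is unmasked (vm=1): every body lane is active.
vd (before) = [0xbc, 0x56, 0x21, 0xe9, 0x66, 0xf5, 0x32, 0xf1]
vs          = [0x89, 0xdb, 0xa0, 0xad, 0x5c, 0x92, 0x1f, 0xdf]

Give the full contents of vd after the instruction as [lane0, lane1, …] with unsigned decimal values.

lanes per group: 128·1/16 = 8
vl ← min(4, 8) = 4
vd[0] xor(0xbc,0x89) -> 0x35
vd[1] xor(0x56,0xdb) -> 0x8d
vd[2] xor(0x21,0xa0) -> 0x81
vd[3] xor(0xe9,0xad) -> 0x44
vd[4] tail/keep -> 0x66
vd[5] tail/keep -> 0xf5
vd[6] tail/keep -> 0x32
vd[7] tail/keep -> 0xf1

vd = [53, 141, 129, 68, 102, 245, 50, 241]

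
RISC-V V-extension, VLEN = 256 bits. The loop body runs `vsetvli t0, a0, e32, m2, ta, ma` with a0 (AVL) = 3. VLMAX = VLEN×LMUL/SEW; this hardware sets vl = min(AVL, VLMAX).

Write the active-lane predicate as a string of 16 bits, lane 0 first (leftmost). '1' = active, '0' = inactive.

predicate = 1110000000000000

VLMAX = VLEN×LMUL/SEW = 256×2/32 = 16
vl = min(AVL, VLMAX) = min(3, 16) = 3
bits (lane 0 leftmost): 1110000000000000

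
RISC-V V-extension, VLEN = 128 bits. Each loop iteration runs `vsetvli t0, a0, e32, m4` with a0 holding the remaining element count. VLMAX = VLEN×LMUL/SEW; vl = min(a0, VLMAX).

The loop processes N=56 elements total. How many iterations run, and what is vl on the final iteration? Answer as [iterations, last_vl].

[iterations, last_vl] = [4, 8]

VLMAX = VLEN×LMUL/SEW = 128×4/32 = 16
N=56: ⌈56/16⌉ = 4 iters; last vl = 56 − 3×16 = 8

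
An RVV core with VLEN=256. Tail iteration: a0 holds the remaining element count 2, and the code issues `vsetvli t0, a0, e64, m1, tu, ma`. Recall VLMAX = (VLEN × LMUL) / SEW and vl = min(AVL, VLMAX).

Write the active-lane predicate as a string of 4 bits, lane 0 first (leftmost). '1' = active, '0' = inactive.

predicate = 1100

VLMAX = (256 × 1) / 64 = 4 lanes
vl ← min(2, 4) = 2
bits (lane 0 leftmost): 1100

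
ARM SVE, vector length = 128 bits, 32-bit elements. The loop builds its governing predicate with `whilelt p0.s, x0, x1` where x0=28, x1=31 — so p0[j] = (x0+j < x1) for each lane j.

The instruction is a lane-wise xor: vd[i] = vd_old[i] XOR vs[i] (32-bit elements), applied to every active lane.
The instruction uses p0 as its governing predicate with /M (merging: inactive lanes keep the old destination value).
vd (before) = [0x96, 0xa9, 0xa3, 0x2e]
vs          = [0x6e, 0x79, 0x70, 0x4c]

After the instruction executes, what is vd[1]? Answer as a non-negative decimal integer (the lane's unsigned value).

vd[1] = 208

register lanes = 128/32 = 4
whilelt: lane j active iff 28+j < 31 → j < 3 → 3 active
lane  0: xor(0x96,0x6e) ⇒ 0xf8
lane  1: xor(0xa9,0x79) ⇒ 0xd0
lane  2: xor(0xa3,0x70) ⇒ 0xd3
lane  3: tail/keep ⇒ 0x2e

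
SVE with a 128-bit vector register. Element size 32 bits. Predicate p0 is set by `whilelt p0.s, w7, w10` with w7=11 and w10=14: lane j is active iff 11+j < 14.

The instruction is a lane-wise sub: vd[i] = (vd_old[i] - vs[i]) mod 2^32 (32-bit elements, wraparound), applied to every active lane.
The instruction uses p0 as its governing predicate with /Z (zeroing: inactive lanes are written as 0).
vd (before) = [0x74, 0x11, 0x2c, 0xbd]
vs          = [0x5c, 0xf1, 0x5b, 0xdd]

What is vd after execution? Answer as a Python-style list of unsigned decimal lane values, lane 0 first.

lane count: 128 div 32 = 4
active while 11+j < 14, i.e. j ∈ [0,3) capped at 4 ⇒ 3
[0] sub(0x74,0x5c) = 0x18
[1] sub(0x11,0xf1) = 0xffffff20
[2] sub(0x2c,0x5b) = 0xffffffd1
[3] tail/zero = 0x00

vd = [24, 4294967072, 4294967249, 0]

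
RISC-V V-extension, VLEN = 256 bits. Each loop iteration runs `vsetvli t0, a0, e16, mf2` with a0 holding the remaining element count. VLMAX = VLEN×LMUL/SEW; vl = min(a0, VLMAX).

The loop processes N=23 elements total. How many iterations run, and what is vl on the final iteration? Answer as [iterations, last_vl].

lanes per group: 256·1/2/16 = 8
23 elements at 8/iter → 3 passes, remainder 7 on the last

[iterations, last_vl] = [3, 7]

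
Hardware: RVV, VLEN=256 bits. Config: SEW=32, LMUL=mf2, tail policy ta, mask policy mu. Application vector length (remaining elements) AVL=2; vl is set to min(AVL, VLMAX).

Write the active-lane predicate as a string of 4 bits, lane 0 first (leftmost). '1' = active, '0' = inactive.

predicate = 1100

lanes per group: 256·1/2/32 = 4
AVL=2 ≤ VLMAX=4, so vl = 2
bits (lane 0 leftmost): 1100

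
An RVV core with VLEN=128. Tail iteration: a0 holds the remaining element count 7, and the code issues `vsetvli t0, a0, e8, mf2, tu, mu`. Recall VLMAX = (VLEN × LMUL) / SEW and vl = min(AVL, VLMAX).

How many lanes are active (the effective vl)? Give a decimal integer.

vl = 7

VLMAX = VLEN×LMUL/SEW = 128×1/2/8 = 8
AVL=7 ≤ VLMAX=8, so vl = 7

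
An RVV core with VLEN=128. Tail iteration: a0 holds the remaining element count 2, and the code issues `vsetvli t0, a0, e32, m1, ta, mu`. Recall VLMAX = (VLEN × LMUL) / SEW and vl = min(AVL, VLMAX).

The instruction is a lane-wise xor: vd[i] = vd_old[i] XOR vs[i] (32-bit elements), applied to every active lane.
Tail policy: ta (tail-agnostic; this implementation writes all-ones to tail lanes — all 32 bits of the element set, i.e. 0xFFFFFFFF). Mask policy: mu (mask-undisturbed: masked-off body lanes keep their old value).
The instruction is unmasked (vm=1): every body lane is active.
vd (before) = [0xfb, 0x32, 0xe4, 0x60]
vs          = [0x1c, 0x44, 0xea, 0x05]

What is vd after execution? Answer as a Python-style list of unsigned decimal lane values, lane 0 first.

VLMAX = VLEN×LMUL/SEW = 128×1/32 = 4
AVL=2 ≤ VLMAX=4, so vl = 2
  i=0: xor(0xfb,0x1c) → 231
  i=1: xor(0x32,0x44) → 118
  i=2: tail/ones → 4294967295
  i=3: tail/ones → 4294967295

vd = [231, 118, 4294967295, 4294967295]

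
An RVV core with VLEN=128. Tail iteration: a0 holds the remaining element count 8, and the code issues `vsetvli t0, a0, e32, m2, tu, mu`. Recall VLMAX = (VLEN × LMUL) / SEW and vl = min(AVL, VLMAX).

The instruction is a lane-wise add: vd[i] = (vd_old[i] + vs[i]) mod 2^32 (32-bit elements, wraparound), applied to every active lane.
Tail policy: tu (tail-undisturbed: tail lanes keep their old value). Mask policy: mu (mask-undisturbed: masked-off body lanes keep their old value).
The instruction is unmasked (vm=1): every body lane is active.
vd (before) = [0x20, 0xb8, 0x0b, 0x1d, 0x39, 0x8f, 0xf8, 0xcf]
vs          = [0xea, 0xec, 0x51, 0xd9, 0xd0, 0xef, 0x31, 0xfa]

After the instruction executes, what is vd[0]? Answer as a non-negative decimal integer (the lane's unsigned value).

vd[0] = 266

lanes per group: 128·2/32 = 8
vl ← min(8, 8) = 8
lane  0: add(0x20,0xea) ⇒ 0x10a
lane  1: add(0xb8,0xec) ⇒ 0x1a4
lane  2: add(0x0b,0x51) ⇒ 0x5c
lane  3: add(0x1d,0xd9) ⇒ 0xf6
lane  4: add(0x39,0xd0) ⇒ 0x109
lane  5: add(0x8f,0xef) ⇒ 0x17e
lane  6: add(0xf8,0x31) ⇒ 0x129
lane  7: add(0xcf,0xfa) ⇒ 0x1c9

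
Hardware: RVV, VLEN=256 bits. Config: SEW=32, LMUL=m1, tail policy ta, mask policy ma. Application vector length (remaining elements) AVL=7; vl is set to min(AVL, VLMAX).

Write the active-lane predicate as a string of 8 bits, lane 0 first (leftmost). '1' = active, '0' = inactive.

lanes per group: 256·1/32 = 8
vl ← min(7, 8) = 7
bits (lane 0 leftmost): 11111110

predicate = 11111110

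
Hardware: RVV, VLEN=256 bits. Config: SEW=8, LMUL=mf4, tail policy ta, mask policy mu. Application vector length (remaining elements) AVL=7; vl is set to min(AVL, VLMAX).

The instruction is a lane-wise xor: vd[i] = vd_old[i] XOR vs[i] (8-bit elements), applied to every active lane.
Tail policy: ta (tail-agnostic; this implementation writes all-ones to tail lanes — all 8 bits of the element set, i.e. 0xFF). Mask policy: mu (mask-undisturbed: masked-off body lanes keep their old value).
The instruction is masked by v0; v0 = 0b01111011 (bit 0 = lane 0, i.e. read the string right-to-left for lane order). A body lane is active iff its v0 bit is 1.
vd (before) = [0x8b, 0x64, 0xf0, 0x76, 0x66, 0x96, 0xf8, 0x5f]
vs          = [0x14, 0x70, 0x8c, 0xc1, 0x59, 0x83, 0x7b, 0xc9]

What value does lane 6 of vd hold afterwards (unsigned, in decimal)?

VLMAX = VLEN×LMUL/SEW = 256×1/4/8 = 8
AVL=7 ≤ VLMAX=8, so vl = 7
  i=0: xor(0x8b,0x14) → 159
  i=1: xor(0x64,0x70) → 20
  i=2: mask-off/keep → 240
  i=3: xor(0x76,0xc1) → 183
  i=4: xor(0x66,0x59) → 63
  i=5: xor(0x96,0x83) → 21
  i=6: xor(0xf8,0x7b) → 131
  i=7: tail/ones → 255

vd[6] = 131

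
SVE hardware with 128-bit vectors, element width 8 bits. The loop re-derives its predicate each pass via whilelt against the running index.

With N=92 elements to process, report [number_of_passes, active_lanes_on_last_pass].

lane count: 128 div 8 = 16
N=92: ⌈92/16⌉ = 6 iters; last vl = 92 − 5×16 = 12

[iterations, last_vl] = [6, 12]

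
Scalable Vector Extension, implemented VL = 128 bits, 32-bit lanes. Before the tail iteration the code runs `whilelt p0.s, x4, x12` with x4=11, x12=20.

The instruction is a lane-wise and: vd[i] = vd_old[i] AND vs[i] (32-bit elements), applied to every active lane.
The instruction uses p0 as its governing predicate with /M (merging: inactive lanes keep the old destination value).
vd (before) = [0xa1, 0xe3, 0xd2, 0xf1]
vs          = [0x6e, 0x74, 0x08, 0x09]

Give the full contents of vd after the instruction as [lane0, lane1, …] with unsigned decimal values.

128-bit reg / 32-bit elem → 4 lanes
p0[j] = (11+j < 20); true for j=0..3 → 4 lanes set
lane  0: and(0xa1,0x6e) ⇒ 0x20
lane  1: and(0xe3,0x74) ⇒ 0x60
lane  2: and(0xd2,0x08) ⇒ 0x00
lane  3: and(0xf1,0x09) ⇒ 0x01

vd = [32, 96, 0, 1]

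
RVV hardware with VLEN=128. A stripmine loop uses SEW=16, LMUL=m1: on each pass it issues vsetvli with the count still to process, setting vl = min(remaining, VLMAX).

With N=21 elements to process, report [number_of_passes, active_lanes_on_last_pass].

VLMAX = (128 × 1) / 16 = 8 lanes
iterations = ceil(21/8) = 3; final-pass vl = 5

[iterations, last_vl] = [3, 5]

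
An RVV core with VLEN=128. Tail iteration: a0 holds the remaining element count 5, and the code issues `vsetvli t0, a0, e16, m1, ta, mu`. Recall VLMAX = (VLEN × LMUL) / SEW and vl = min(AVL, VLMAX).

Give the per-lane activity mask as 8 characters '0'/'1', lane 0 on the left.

VLMAX = (128 × 1) / 16 = 8 lanes
vl ← min(5, 8) = 5
bits (lane 0 leftmost): 11111000

predicate = 11111000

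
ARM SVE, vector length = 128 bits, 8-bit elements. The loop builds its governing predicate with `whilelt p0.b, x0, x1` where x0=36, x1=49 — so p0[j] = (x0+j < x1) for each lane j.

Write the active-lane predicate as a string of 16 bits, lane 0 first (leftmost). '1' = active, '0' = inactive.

lane count: 128 div 8 = 16
whilelt: lane j active iff 36+j < 49 → j < 13 → 13 active
bits (lane 0 leftmost): 1111111111111000

predicate = 1111111111111000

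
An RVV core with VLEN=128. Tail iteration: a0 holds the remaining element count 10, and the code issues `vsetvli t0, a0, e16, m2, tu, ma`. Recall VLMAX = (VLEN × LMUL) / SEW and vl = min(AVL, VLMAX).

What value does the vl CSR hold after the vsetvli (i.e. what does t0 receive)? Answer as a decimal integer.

vl = 10

VLMAX = VLEN×LMUL/SEW = 128×2/16 = 16
vl = min(AVL, VLMAX) = min(10, 16) = 10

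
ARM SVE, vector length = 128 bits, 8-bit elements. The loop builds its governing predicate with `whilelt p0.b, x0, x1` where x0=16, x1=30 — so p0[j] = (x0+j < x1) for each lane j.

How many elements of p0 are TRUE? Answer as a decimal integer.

128-bit reg / 8-bit elem → 16 lanes
active while 16+j < 30, i.e. j ∈ [0,14) capped at 16 ⇒ 14

vl = 14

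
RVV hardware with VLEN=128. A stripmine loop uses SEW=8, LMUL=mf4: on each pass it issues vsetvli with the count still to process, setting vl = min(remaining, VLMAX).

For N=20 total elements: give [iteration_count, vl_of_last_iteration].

lanes per group: 128·1/4/8 = 4
20 elements at 4/iter → 5 passes, remainder 4 on the last

[iterations, last_vl] = [5, 4]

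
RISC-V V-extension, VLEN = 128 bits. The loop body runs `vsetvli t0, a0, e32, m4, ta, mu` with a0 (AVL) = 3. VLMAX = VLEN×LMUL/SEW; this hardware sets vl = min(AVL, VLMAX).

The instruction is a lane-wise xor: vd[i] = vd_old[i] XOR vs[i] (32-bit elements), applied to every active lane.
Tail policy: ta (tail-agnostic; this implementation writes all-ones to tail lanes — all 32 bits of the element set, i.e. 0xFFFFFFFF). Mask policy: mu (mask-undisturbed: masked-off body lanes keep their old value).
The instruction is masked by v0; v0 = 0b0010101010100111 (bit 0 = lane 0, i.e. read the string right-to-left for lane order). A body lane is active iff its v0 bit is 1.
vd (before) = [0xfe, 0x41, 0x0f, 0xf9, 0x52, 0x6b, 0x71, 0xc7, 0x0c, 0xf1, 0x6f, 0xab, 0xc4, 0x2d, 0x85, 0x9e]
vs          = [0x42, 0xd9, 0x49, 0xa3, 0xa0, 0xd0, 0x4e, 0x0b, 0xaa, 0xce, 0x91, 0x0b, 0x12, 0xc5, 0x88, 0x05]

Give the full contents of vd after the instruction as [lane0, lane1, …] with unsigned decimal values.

vd = [188, 152, 70, 4294967295, 4294967295, 4294967295, 4294967295, 4294967295, 4294967295, 4294967295, 4294967295, 4294967295, 4294967295, 4294967295, 4294967295, 4294967295]

VLMAX = VLEN×LMUL/SEW = 128×4/32 = 16
vl ← min(3, 16) = 3
lane  0: xor(0xfe,0x42) ⇒ 0xbc
lane  1: xor(0x41,0xd9) ⇒ 0x98
lane  2: xor(0x0f,0x49) ⇒ 0x46
lane  3: tail/ones ⇒ 0xffffffff
lane  4: tail/ones ⇒ 0xffffffff
lane  5: tail/ones ⇒ 0xffffffff
lane  6: tail/ones ⇒ 0xffffffff
lane  7: tail/ones ⇒ 0xffffffff
lane  8: tail/ones ⇒ 0xffffffff
lane  9: tail/ones ⇒ 0xffffffff
lane 10: tail/ones ⇒ 0xffffffff
lane 11: tail/ones ⇒ 0xffffffff
lane 12: tail/ones ⇒ 0xffffffff
lane 13: tail/ones ⇒ 0xffffffff
lane 14: tail/ones ⇒ 0xffffffff
lane 15: tail/ones ⇒ 0xffffffff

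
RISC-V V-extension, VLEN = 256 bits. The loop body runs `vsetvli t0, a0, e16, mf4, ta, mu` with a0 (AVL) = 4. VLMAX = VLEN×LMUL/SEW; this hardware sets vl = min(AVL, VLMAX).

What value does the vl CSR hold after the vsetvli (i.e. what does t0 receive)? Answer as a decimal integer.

vl = 4

VLMAX = VLEN×LMUL/SEW = 256×1/4/16 = 4
vl = min(AVL, VLMAX) = min(4, 4) = 4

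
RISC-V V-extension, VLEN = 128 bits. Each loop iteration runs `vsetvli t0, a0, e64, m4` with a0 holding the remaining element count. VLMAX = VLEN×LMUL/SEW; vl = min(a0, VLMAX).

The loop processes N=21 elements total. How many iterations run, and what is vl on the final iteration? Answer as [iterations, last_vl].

[iterations, last_vl] = [3, 5]

lanes per group: 128·4/64 = 8
N=21: ⌈21/8⌉ = 3 iters; last vl = 21 − 2×8 = 5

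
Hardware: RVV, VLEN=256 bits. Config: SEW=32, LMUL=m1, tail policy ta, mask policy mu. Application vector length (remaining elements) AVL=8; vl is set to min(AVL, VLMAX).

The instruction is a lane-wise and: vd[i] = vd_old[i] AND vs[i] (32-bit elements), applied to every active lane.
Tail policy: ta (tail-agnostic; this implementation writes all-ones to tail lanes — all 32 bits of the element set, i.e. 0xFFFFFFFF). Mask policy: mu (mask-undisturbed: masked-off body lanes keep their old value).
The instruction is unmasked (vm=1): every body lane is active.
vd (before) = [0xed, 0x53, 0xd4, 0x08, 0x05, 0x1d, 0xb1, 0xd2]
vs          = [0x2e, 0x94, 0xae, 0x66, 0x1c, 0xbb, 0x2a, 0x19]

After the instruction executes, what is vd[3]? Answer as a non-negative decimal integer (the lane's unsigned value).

VLMAX = (256 × 1) / 32 = 8 lanes
vl = min(AVL, VLMAX) = min(8, 8) = 8
lane  0: and(0xed,0x2e) ⇒ 0x2c
lane  1: and(0x53,0x94) ⇒ 0x10
lane  2: and(0xd4,0xae) ⇒ 0x84
lane  3: and(0x08,0x66) ⇒ 0x00
lane  4: and(0x05,0x1c) ⇒ 0x04
lane  5: and(0x1d,0xbb) ⇒ 0x19
lane  6: and(0xb1,0x2a) ⇒ 0x20
lane  7: and(0xd2,0x19) ⇒ 0x10

vd[3] = 0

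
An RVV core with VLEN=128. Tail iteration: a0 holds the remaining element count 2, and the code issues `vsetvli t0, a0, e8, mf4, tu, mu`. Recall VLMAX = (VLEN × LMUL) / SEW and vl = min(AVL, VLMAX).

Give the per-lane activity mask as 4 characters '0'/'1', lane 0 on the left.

predicate = 1100

VLMAX = (128 × 1/4) / 8 = 4 lanes
AVL=2 ≤ VLMAX=4, so vl = 2
bits (lane 0 leftmost): 1100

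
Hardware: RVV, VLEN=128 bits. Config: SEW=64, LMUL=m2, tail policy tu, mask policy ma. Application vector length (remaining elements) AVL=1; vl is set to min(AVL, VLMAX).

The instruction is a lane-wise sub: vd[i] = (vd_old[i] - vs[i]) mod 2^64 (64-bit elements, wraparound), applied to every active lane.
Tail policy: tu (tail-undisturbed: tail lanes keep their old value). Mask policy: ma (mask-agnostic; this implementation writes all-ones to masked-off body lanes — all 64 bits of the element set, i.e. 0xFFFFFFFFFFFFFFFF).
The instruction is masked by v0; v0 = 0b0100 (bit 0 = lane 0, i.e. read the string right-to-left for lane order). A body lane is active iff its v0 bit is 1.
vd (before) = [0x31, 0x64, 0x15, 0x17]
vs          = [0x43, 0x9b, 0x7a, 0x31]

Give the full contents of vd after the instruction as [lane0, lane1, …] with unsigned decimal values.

VLMAX = (128 × 2) / 64 = 4 lanes
vl = min(AVL, VLMAX) = min(1, 4) = 1
lane  0: mask-off/ones ⇒ 0xffffffffffffffff
lane  1: tail/keep ⇒ 0x64
lane  2: tail/keep ⇒ 0x15
lane  3: tail/keep ⇒ 0x17

vd = [18446744073709551615, 100, 21, 23]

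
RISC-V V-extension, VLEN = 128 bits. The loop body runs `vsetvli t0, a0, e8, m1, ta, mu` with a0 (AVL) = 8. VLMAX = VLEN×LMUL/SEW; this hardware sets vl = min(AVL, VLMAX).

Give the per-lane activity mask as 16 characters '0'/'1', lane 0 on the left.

VLMAX = (128 × 1) / 8 = 16 lanes
vl ← min(8, 16) = 8
bits (lane 0 leftmost): 1111111100000000

predicate = 1111111100000000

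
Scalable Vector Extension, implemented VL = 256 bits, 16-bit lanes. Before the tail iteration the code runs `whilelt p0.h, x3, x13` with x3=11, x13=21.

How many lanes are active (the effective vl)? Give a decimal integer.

256-bit reg / 16-bit elem → 16 lanes
active while 11+j < 21, i.e. j ∈ [0,10) capped at 16 ⇒ 10

vl = 10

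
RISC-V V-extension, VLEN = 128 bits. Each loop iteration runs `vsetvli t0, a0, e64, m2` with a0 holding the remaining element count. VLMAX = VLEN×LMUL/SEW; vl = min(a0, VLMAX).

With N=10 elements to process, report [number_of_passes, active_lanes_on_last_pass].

VLMAX = VLEN×LMUL/SEW = 128×2/64 = 4
iterations = ceil(10/4) = 3; final-pass vl = 2

[iterations, last_vl] = [3, 2]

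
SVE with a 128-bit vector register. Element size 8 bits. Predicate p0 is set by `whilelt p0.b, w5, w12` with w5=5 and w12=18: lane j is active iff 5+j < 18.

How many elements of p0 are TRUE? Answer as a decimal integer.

vl = 13

register lanes = 128/8 = 16
p0[j] = (5+j < 18); true for j=0..12 → 13 lanes set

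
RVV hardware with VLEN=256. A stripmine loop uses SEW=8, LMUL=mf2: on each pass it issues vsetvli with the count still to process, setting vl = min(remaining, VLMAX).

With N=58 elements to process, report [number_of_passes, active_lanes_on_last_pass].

lanes per group: 256·1/2/8 = 16
iterations = ceil(58/16) = 4; final-pass vl = 10

[iterations, last_vl] = [4, 10]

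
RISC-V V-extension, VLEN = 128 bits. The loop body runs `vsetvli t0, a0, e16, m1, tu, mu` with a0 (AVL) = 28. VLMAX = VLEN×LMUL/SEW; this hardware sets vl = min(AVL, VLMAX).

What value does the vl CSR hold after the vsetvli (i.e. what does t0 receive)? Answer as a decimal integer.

vl = 8

lanes per group: 128·1/16 = 8
vl = min(AVL, VLMAX) = min(28, 8) = 8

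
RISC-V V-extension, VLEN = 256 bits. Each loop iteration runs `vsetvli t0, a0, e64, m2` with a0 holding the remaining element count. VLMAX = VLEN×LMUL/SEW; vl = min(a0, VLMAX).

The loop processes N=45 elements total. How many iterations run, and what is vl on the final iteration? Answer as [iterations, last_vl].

[iterations, last_vl] = [6, 5]

VLMAX = VLEN×LMUL/SEW = 256×2/64 = 8
45 elements at 8/iter → 6 passes, remainder 5 on the last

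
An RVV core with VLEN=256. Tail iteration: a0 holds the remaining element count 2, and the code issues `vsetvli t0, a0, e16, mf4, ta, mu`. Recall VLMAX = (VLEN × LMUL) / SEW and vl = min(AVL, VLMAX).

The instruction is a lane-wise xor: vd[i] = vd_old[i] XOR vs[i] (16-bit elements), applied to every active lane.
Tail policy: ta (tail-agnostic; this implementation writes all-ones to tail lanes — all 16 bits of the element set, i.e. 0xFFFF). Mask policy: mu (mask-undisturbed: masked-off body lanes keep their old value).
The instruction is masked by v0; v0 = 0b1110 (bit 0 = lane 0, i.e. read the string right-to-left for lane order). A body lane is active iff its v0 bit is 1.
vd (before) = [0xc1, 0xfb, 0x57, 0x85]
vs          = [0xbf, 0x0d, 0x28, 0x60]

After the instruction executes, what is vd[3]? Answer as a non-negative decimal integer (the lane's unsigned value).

VLMAX = (256 × 1/4) / 16 = 4 lanes
AVL=2 ≤ VLMAX=4, so vl = 2
  i=0: mask-off/keep → 193
  i=1: xor(0xfb,0x0d) → 246
  i=2: tail/ones → 65535
  i=3: tail/ones → 65535

vd[3] = 65535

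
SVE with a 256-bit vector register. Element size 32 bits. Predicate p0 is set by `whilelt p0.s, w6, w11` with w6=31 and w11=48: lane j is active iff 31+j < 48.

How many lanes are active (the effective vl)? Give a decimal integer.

register lanes = 256/32 = 8
whilelt: lane j active iff 31+j < 48 → j < 17 → 8 active

vl = 8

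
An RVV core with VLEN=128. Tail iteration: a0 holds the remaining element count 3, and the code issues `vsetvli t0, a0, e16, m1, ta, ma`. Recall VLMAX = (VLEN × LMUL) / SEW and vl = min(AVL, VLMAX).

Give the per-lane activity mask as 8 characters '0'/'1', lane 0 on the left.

VLMAX = VLEN×LMUL/SEW = 128×1/16 = 8
vl ← min(3, 8) = 3
bits (lane 0 leftmost): 11100000

predicate = 11100000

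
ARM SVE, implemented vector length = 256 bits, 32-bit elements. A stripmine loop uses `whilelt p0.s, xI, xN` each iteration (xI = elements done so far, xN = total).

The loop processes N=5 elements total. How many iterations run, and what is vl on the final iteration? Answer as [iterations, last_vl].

[iterations, last_vl] = [1, 5]

256-bit reg / 32-bit elem → 8 lanes
5 elements at 8/iter → 1 passes, remainder 5 on the last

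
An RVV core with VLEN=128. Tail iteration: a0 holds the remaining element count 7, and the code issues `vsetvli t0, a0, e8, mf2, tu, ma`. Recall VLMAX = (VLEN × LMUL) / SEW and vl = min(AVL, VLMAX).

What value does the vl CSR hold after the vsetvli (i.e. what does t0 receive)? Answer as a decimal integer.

VLMAX = (128 × 1/2) / 8 = 8 lanes
AVL=7 ≤ VLMAX=8, so vl = 7

vl = 7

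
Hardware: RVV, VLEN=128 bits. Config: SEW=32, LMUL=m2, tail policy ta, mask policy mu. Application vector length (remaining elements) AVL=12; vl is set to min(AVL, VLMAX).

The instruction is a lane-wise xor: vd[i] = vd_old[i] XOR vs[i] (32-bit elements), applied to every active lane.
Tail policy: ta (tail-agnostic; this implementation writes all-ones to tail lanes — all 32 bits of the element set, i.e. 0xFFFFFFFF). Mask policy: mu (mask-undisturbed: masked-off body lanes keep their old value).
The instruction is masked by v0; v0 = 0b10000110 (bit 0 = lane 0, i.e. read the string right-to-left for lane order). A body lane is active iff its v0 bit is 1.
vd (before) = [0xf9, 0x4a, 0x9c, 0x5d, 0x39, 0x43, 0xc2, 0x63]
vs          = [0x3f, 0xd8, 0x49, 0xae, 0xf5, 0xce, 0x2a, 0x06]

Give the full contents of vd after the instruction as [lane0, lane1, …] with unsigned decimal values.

VLMAX = (128 × 2) / 32 = 8 lanes
vl = min(AVL, VLMAX) = min(12, 8) = 8
  i=0: mask-off/keep → 249
  i=1: xor(0x4a,0xd8) → 146
  i=2: xor(0x9c,0x49) → 213
  i=3: mask-off/keep → 93
  i=4: mask-off/keep → 57
  i=5: mask-off/keep → 67
  i=6: mask-off/keep → 194
  i=7: xor(0x63,0x06) → 101

vd = [249, 146, 213, 93, 57, 67, 194, 101]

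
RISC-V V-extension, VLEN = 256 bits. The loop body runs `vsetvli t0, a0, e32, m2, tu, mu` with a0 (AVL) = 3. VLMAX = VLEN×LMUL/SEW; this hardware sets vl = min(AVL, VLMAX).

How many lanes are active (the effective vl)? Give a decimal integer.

lanes per group: 256·2/32 = 16
vl ← min(3, 16) = 3

vl = 3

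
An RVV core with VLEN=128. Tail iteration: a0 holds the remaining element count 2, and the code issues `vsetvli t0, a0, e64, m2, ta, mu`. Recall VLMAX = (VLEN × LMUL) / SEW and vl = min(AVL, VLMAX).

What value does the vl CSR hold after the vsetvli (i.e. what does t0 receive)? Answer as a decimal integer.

vl = 2

lanes per group: 128·2/64 = 4
vl = min(AVL, VLMAX) = min(2, 4) = 2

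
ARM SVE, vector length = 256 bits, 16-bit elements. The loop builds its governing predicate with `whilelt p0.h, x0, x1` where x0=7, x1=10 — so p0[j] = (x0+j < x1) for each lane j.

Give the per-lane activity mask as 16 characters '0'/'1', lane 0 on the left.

predicate = 1110000000000000

register lanes = 256/16 = 16
whilelt: lane j active iff 7+j < 10 → j < 3 → 3 active
bits (lane 0 leftmost): 1110000000000000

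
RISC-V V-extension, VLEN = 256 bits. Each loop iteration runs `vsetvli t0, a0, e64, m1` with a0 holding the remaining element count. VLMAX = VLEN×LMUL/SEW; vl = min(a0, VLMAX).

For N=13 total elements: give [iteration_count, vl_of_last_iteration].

lanes per group: 256·1/64 = 4
iterations = ceil(13/4) = 4; final-pass vl = 1

[iterations, last_vl] = [4, 1]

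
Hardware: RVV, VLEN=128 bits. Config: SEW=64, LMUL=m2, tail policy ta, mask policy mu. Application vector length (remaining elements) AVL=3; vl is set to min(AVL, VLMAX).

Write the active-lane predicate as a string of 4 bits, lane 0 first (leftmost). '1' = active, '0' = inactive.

predicate = 1110

VLMAX = VLEN×LMUL/SEW = 128×2/64 = 4
AVL=3 ≤ VLMAX=4, so vl = 3
bits (lane 0 leftmost): 1110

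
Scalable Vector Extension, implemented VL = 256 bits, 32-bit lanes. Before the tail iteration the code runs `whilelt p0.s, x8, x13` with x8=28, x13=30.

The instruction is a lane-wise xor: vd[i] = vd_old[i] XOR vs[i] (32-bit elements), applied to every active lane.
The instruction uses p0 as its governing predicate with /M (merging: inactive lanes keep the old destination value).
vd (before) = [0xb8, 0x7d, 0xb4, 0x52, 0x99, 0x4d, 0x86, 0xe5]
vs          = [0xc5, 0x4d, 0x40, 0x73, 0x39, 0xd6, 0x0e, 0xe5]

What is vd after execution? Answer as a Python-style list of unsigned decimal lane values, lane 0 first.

256-bit reg / 32-bit elem → 8 lanes
p0[j] = (28+j < 30); true for j=0..1 → 2 lanes set
[0] xor(0xb8,0xc5) = 0x7d
[1] xor(0x7d,0x4d) = 0x30
[2] tail/keep = 0xb4
[3] tail/keep = 0x52
[4] tail/keep = 0x99
[5] tail/keep = 0x4d
[6] tail/keep = 0x86
[7] tail/keep = 0xe5

vd = [125, 48, 180, 82, 153, 77, 134, 229]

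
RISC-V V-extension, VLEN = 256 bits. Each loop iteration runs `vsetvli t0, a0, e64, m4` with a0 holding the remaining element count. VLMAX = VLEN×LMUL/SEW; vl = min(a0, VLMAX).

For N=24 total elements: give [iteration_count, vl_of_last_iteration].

[iterations, last_vl] = [2, 8]

lanes per group: 256·4/64 = 16
iterations = ceil(24/16) = 2; final-pass vl = 8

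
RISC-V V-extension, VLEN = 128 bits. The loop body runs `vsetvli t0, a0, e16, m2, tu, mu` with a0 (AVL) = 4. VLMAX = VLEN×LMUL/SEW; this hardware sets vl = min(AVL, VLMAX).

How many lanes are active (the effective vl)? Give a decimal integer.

lanes per group: 128·2/16 = 16
vl = min(AVL, VLMAX) = min(4, 16) = 4

vl = 4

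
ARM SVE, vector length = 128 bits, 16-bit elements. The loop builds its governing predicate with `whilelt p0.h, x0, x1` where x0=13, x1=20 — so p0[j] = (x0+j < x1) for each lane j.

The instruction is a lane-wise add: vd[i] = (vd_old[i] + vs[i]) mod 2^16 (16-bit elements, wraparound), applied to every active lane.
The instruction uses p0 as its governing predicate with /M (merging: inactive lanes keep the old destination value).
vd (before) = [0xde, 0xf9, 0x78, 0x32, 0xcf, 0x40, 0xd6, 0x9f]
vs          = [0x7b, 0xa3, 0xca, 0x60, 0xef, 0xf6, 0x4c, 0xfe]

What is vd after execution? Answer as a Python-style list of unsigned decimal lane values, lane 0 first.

vd = [345, 412, 322, 146, 446, 310, 290, 159]

128-bit reg / 16-bit elem → 8 lanes
whilelt: lane j active iff 13+j < 20 → j < 7 → 7 active
lane  0: add(0xde,0x7b) ⇒ 0x159
lane  1: add(0xf9,0xa3) ⇒ 0x19c
lane  2: add(0x78,0xca) ⇒ 0x142
lane  3: add(0x32,0x60) ⇒ 0x92
lane  4: add(0xcf,0xef) ⇒ 0x1be
lane  5: add(0x40,0xf6) ⇒ 0x136
lane  6: add(0xd6,0x4c) ⇒ 0x122
lane  7: tail/keep ⇒ 0x9f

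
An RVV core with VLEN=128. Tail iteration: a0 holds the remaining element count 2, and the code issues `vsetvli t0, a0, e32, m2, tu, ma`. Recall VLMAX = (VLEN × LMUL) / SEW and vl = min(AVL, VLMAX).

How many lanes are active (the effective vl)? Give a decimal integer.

VLMAX = VLEN×LMUL/SEW = 128×2/32 = 8
AVL=2 ≤ VLMAX=8, so vl = 2

vl = 2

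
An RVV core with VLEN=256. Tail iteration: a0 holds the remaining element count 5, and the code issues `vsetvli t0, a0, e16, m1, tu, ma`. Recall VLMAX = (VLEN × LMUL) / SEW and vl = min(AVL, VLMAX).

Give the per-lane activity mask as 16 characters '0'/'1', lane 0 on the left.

predicate = 1111100000000000

lanes per group: 256·1/16 = 16
AVL=5 ≤ VLMAX=16, so vl = 5
bits (lane 0 leftmost): 1111100000000000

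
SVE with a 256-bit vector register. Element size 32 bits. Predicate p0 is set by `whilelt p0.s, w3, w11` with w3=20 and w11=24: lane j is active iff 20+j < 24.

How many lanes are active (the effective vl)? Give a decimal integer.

register lanes = 256/32 = 8
p0[j] = (20+j < 24); true for j=0..3 → 4 lanes set

vl = 4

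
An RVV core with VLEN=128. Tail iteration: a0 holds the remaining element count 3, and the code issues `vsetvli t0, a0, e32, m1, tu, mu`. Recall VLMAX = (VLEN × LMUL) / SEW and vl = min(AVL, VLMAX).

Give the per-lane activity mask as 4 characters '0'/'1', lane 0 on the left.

VLMAX = VLEN×LMUL/SEW = 128×1/32 = 4
AVL=3 ≤ VLMAX=4, so vl = 3
bits (lane 0 leftmost): 1110

predicate = 1110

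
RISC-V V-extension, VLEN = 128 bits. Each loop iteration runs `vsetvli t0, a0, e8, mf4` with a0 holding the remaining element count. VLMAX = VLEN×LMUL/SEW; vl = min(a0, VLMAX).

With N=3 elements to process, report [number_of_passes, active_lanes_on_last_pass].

VLMAX = VLEN×LMUL/SEW = 128×1/4/8 = 4
3 elements at 4/iter → 1 passes, remainder 3 on the last

[iterations, last_vl] = [1, 3]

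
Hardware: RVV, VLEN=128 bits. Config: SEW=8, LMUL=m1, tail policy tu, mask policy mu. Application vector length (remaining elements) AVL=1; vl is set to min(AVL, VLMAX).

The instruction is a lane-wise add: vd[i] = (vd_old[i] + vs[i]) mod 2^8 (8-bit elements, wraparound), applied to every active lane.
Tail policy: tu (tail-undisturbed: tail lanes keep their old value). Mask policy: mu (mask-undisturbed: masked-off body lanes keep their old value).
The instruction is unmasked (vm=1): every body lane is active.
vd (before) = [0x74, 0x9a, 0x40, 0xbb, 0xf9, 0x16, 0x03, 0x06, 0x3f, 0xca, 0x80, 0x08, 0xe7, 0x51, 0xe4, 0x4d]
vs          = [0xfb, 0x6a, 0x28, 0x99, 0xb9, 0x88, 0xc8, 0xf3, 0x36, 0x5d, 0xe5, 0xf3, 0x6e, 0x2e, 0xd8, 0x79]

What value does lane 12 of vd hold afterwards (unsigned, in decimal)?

lanes per group: 128·1/8 = 16
vl = min(AVL, VLMAX) = min(1, 16) = 1
lane  0: add(0x74,0xfb) ⇒ 0x6f
lane  1: tail/keep ⇒ 0x9a
lane  2: tail/keep ⇒ 0x40
lane  3: tail/keep ⇒ 0xbb
lane  4: tail/keep ⇒ 0xf9
lane  5: tail/keep ⇒ 0x16
lane  6: tail/keep ⇒ 0x03
lane  7: tail/keep ⇒ 0x06
lane  8: tail/keep ⇒ 0x3f
lane  9: tail/keep ⇒ 0xca
lane 10: tail/keep ⇒ 0x80
lane 11: tail/keep ⇒ 0x08
lane 12: tail/keep ⇒ 0xe7
lane 13: tail/keep ⇒ 0x51
lane 14: tail/keep ⇒ 0xe4
lane 15: tail/keep ⇒ 0x4d

vd[12] = 231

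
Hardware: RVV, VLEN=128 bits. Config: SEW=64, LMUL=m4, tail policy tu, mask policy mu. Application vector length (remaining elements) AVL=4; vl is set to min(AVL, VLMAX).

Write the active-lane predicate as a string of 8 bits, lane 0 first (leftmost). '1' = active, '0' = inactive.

VLMAX = (128 × 4) / 64 = 8 lanes
vl ← min(4, 8) = 4
bits (lane 0 leftmost): 11110000

predicate = 11110000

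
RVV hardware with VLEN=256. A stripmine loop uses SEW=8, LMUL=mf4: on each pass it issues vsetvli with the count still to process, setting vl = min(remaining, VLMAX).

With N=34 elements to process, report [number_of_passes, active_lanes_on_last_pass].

VLMAX = (256 × 1/4) / 8 = 8 lanes
N=34: ⌈34/8⌉ = 5 iters; last vl = 34 − 4×8 = 2

[iterations, last_vl] = [5, 2]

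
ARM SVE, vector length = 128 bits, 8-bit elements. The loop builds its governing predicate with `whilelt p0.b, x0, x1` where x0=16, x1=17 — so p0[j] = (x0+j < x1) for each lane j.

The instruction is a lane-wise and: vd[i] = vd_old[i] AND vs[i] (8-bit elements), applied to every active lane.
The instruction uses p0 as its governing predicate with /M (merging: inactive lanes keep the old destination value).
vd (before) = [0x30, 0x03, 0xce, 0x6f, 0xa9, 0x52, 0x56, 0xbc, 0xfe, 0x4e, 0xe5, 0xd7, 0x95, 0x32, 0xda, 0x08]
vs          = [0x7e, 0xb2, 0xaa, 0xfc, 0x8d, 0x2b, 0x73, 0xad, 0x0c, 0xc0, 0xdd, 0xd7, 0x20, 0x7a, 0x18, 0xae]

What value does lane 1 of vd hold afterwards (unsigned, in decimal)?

lane count: 128 div 8 = 16
active while 16+j < 17, i.e. j ∈ [0,1) capped at 16 ⇒ 1
  i=0: and(0x30,0x7e) → 48
  i=1: tail/keep → 3
  i=2: tail/keep → 206
  i=3: tail/keep → 111
  i=4: tail/keep → 169
  i=5: tail/keep → 82
  i=6: tail/keep → 86
  i=7: tail/keep → 188
  i=8: tail/keep → 254
  i=9: tail/keep → 78
  i=10: tail/keep → 229
  i=11: tail/keep → 215
  i=12: tail/keep → 149
  i=13: tail/keep → 50
  i=14: tail/keep → 218
  i=15: tail/keep → 8

vd[1] = 3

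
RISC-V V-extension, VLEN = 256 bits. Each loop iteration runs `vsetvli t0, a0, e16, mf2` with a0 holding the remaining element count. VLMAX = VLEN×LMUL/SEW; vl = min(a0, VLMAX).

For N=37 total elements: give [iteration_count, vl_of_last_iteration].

lanes per group: 256·1/2/16 = 8
37 elements at 8/iter → 5 passes, remainder 5 on the last

[iterations, last_vl] = [5, 5]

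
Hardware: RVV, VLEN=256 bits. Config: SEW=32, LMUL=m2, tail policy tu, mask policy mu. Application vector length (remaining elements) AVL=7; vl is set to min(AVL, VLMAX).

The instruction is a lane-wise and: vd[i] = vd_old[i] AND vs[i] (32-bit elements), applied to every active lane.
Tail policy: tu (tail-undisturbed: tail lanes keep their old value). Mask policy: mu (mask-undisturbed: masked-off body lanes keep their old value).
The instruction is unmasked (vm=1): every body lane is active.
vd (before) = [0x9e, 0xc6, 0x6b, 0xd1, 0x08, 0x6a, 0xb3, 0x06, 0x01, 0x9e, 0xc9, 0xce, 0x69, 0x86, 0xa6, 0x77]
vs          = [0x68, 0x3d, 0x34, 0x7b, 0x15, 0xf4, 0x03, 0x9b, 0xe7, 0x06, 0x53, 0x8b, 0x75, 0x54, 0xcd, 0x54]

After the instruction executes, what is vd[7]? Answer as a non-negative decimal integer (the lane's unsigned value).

vd[7] = 6

VLMAX = VLEN×LMUL/SEW = 256×2/32 = 16
vl = min(AVL, VLMAX) = min(7, 16) = 7
[0] and(0x9e,0x68) = 0x08
[1] and(0xc6,0x3d) = 0x04
[2] and(0x6b,0x34) = 0x20
[3] and(0xd1,0x7b) = 0x51
[4] and(0x08,0x15) = 0x00
[5] and(0x6a,0xf4) = 0x60
[6] and(0xb3,0x03) = 0x03
[7] tail/keep = 0x06
[8] tail/keep = 0x01
[9] tail/keep = 0x9e
[10] tail/keep = 0xc9
[11] tail/keep = 0xce
[12] tail/keep = 0x69
[13] tail/keep = 0x86
[14] tail/keep = 0xa6
[15] tail/keep = 0x77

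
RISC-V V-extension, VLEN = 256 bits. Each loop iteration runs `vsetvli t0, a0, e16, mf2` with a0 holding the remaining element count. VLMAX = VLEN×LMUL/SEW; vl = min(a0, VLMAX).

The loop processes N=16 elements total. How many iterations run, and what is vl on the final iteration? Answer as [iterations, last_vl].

[iterations, last_vl] = [2, 8]

lanes per group: 256·1/2/16 = 8
16 elements at 8/iter → 2 passes, remainder 8 on the last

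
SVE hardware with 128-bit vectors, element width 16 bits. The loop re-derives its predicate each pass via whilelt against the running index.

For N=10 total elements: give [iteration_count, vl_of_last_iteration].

128-bit reg / 16-bit elem → 8 lanes
N=10: ⌈10/8⌉ = 2 iters; last vl = 10 − 1×8 = 2

[iterations, last_vl] = [2, 2]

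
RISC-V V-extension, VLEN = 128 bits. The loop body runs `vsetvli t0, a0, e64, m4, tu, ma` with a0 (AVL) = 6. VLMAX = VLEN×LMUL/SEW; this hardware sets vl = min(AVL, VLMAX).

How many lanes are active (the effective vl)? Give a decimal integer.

lanes per group: 128·4/64 = 8
AVL=6 ≤ VLMAX=8, so vl = 6

vl = 6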